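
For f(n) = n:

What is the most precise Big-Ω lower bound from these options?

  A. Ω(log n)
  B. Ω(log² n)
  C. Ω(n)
C

f(n) = n is Ω(n).
All listed options are valid Big-Ω bounds (lower bounds),
but Ω(n) is the tightest (largest valid bound).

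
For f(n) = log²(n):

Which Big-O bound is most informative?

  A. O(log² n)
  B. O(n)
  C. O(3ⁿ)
A

f(n) = log²(n) is O(log² n).
All listed options are valid Big-O bounds (upper bounds),
but O(log² n) is the tightest (smallest valid bound).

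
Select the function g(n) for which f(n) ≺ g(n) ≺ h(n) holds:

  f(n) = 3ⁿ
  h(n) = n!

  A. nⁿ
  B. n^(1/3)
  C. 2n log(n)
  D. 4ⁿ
D

We need g(n) with 3ⁿ = o(g(n)) and g(n) = o(n!), i.e. O(3ⁿ) ≺ g ≺ O(n!).
Check each option:
  A. nⁿ — O(nⁿ) does not grow strictly slower than h(n)
  B. n^(1/3) — O(n^(1/3)) does not grow strictly faster than f(n)
  C. 2n log(n) — O(n log n) does not grow strictly faster than f(n)
  D. 4ⁿ — O(4ⁿ) is strictly between O(3ⁿ) and O(n!) ✓

Only option D (4ⁿ) lies strictly between.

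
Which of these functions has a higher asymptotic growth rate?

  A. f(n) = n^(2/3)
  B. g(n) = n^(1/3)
A

f(n) = n^(2/3) is O(n^(2/3)), while g(n) = n^(1/3) is O(n^(1/3)).
Since O(n^(2/3)) grows faster than O(n^(1/3)), f(n) dominates.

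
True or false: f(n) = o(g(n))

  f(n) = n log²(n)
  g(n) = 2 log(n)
False

f(n) = n log²(n) is O(n log² n), and g(n) = 2 log(n) is O(log n).
Since O(n log² n) grows faster than or equal to O(log n), f(n) = o(g(n)) is false.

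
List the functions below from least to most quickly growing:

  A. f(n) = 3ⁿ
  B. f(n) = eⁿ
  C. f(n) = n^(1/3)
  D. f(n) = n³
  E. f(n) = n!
C < D < B < A < E

Comparing growth rates:
C = n^(1/3) is O(n^(1/3))
D = n³ is O(n³)
B = eⁿ is O(eⁿ)
A = 3ⁿ is O(3ⁿ)
E = n! is O(n!)

Therefore, the order from slowest to fastest is: C < D < B < A < E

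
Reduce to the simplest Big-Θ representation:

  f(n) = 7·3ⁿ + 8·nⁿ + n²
Θ(nⁿ)

Order the terms by growth rate: n² ≺ 7·3ⁿ ≺ 8·nⁿ.
The fastest-growing term 8·nⁿ dominates as n → ∞; dropping its constant factor gives Θ(nⁿ).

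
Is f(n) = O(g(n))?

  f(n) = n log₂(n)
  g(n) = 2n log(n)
True

f(n) = n log₂(n) and g(n) = 2n log(n) are both O(n log n).
Big-O permits equal growth rates (f ≤ c·g for some c), so f(n) = O(g(n)) is true.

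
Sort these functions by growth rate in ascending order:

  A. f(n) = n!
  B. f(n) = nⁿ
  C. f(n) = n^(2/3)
C < A < B

Comparing growth rates:
C = n^(2/3) is O(n^(2/3))
A = n! is O(n!)
B = nⁿ is O(nⁿ)

Therefore, the order from slowest to fastest is: C < A < B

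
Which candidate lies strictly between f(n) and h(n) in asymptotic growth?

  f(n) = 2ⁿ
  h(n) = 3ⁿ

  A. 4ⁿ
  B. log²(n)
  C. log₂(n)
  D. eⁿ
D

We need g(n) with 2ⁿ = o(g(n)) and g(n) = o(3ⁿ), i.e. O(2ⁿ) ≺ g ≺ O(3ⁿ).
Check each option:
  A. 4ⁿ — O(4ⁿ) does not grow strictly slower than h(n)
  B. log²(n) — O(log² n) does not grow strictly faster than f(n)
  C. log₂(n) — O(log n) does not grow strictly faster than f(n)
  D. eⁿ — O(eⁿ) is strictly between O(2ⁿ) and O(3ⁿ) ✓

Only option D (eⁿ) lies strictly between.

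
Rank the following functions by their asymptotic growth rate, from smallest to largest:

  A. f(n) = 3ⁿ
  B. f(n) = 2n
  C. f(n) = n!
B < A < C

Comparing growth rates:
B = 2n is O(n)
A = 3ⁿ is O(3ⁿ)
C = n! is O(n!)

Therefore, the order from slowest to fastest is: B < A < C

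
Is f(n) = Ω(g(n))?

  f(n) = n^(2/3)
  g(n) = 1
True

f(n) = n^(2/3) is O(n^(2/3)), and g(n) = 1 is O(1).
Since O(n^(2/3)) grows at least as fast as O(1), f(n) = Ω(g(n)) is true.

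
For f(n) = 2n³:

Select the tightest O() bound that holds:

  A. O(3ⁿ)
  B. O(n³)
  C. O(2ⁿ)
B

f(n) = 2n³ is O(n³).
All listed options are valid Big-O bounds (upper bounds),
but O(n³) is the tightest (smallest valid bound).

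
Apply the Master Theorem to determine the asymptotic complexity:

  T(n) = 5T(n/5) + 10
Θ(n)

Master Theorem: a = 5, b = 5, f(n) = 10.
Compute the critical exponent d = log₅(5) = 1.
Compare f(n) = Θ(1) against n^d:
  k = 0 < d = 1, so f(n) = O(n^(d-ε)) — Case 1.
  The recursion cost dominates: T(n) = Θ(n^d) = Θ(n).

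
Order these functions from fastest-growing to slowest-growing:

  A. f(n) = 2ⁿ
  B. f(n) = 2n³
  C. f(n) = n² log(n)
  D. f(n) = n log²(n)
A > B > C > D

Comparing growth rates:
A = 2ⁿ is O(2ⁿ)
B = 2n³ is O(n³)
C = n² log(n) is O(n² log n)
D = n log²(n) is O(n log² n)

Therefore, the order from fastest to slowest is: A > B > C > D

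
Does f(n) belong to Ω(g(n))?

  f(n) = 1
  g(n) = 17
True

f(n) = 1 and g(n) = 17 are both O(1).
Big-Ω permits equal growth rates (f ≥ c·g for some c > 0), so f(n) = Ω(g(n)) is true.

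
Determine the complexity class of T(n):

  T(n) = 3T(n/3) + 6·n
Θ(n log n)

Master Theorem: a = 3, b = 3, f(n) = 6·n.
Compute the critical exponent d = log₃(3) = 1.
Compare f(n) = Θ(n) against n^d:
  k = 1 = d, so f(n) = Θ(n^d) — Case 2.
  Work is balanced across levels: T(n) = Θ(n^d log n) = Θ(n log n).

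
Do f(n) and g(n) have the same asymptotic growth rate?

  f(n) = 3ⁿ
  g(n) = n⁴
False

f(n) = 3ⁿ is O(3ⁿ), and g(n) = n⁴ is O(n⁴).
Since they have different growth rates, f(n) = Θ(g(n)) is false.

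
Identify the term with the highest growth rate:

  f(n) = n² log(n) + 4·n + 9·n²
n² log(n)

Looking at each term:
  - n² log(n) is O(n² log n)
  - 4·n is O(n)
  - 9·n² is O(n²)

The term n² log(n) (O(n² log n)) grows fastest and dominates all others.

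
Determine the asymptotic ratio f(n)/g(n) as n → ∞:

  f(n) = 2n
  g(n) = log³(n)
∞

Since 2n (O(n)) grows faster than log³(n) (O(log³ n)),
the ratio f(n)/g(n) → ∞ as n → ∞.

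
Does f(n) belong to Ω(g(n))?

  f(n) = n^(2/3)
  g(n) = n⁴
False

f(n) = n^(2/3) is O(n^(2/3)), and g(n) = n⁴ is O(n⁴).
Since O(n^(2/3)) grows slower than O(n⁴), f(n) = Ω(g(n)) is false.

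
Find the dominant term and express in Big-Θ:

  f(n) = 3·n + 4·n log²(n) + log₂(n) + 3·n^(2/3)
Θ(n log² n)

Order the terms by growth rate: log₂(n) ≺ 3·n^(2/3) ≺ 3·n ≺ 4·n log²(n).
The fastest-growing term 4·n log²(n) dominates as n → ∞; dropping its constant factor gives Θ(n log² n).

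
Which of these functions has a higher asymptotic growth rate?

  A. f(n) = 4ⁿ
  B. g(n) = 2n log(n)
A

f(n) = 4ⁿ is O(4ⁿ), while g(n) = 2n log(n) is O(n log n).
Since O(4ⁿ) grows faster than O(n log n), f(n) dominates.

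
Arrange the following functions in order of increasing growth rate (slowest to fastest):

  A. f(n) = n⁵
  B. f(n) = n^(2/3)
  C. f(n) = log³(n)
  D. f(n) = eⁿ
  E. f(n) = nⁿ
C < B < A < D < E

Comparing growth rates:
C = log³(n) is O(log³ n)
B = n^(2/3) is O(n^(2/3))
A = n⁵ is O(n⁵)
D = eⁿ is O(eⁿ)
E = nⁿ is O(nⁿ)

Therefore, the order from slowest to fastest is: C < B < A < D < E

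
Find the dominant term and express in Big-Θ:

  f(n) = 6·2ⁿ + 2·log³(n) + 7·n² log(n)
Θ(2ⁿ)

Order the terms by growth rate: 2·log³(n) ≺ 7·n² log(n) ≺ 6·2ⁿ.
The fastest-growing term 6·2ⁿ dominates as n → ∞; dropping its constant factor gives Θ(2ⁿ).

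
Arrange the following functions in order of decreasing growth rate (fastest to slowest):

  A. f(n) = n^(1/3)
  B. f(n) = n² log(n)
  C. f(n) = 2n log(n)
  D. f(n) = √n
B > C > D > A

Comparing growth rates:
B = n² log(n) is O(n² log n)
C = 2n log(n) is O(n log n)
D = √n is O(√n)
A = n^(1/3) is O(n^(1/3))

Therefore, the order from fastest to slowest is: B > C > D > A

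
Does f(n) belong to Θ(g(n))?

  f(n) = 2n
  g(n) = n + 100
True

f(n) = 2n and g(n) = n + 100 are both O(n).
Since they have the same asymptotic growth rate, f(n) = Θ(g(n)) is true.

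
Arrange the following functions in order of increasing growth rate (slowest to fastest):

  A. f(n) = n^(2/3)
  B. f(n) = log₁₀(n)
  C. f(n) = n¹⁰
B < A < C

Comparing growth rates:
B = log₁₀(n) is O(log n)
A = n^(2/3) is O(n^(2/3))
C = n¹⁰ is O(n¹⁰)

Therefore, the order from slowest to fastest is: B < A < C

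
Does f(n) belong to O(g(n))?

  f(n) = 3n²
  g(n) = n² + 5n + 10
True

f(n) = 3n² and g(n) = n² + 5n + 10 are both O(n²).
Big-O permits equal growth rates (f ≤ c·g for some c), so f(n) = O(g(n)) is true.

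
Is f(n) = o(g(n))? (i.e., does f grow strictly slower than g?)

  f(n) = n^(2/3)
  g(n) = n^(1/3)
False

f(n) = n^(2/3) is O(n^(2/3)), and g(n) = n^(1/3) is O(n^(1/3)).
Since O(n^(2/3)) grows faster than or equal to O(n^(1/3)), f(n) = o(g(n)) is false.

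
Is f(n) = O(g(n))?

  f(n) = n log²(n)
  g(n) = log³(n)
False

f(n) = n log²(n) is O(n log² n), and g(n) = log³(n) is O(log³ n).
Since O(n log² n) grows faster than O(log³ n), f(n) = O(g(n)) is false.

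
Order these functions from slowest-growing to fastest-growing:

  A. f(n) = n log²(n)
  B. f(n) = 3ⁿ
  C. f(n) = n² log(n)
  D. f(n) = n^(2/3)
D < A < C < B

Comparing growth rates:
D = n^(2/3) is O(n^(2/3))
A = n log²(n) is O(n log² n)
C = n² log(n) is O(n² log n)
B = 3ⁿ is O(3ⁿ)

Therefore, the order from slowest to fastest is: D < A < C < B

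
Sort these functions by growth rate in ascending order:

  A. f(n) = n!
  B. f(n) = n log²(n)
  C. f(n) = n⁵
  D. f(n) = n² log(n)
B < D < C < A

Comparing growth rates:
B = n log²(n) is O(n log² n)
D = n² log(n) is O(n² log n)
C = n⁵ is O(n⁵)
A = n! is O(n!)

Therefore, the order from slowest to fastest is: B < D < C < A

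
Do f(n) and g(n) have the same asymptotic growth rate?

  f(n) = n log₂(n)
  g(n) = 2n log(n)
True

f(n) = n log₂(n) and g(n) = 2n log(n) are both O(n log n).
Since they have the same asymptotic growth rate, f(n) = Θ(g(n)) is true.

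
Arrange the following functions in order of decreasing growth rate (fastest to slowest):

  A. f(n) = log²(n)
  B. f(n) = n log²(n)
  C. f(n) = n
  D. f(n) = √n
B > C > D > A

Comparing growth rates:
B = n log²(n) is O(n log² n)
C = n is O(n)
D = √n is O(√n)
A = log²(n) is O(log² n)

Therefore, the order from fastest to slowest is: B > C > D > A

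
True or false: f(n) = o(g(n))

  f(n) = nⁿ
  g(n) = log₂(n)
False

f(n) = nⁿ is O(nⁿ), and g(n) = log₂(n) is O(log n).
Since O(nⁿ) grows faster than or equal to O(log n), f(n) = o(g(n)) is false.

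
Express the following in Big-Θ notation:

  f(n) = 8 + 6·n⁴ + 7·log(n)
Θ(n⁴)

Order the terms by growth rate: 8 ≺ 7·log(n) ≺ 6·n⁴.
The fastest-growing term 6·n⁴ dominates as n → ∞; dropping its constant factor gives Θ(n⁴).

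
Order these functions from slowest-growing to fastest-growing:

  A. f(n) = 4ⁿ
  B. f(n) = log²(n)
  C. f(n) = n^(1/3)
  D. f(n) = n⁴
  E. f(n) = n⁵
B < C < D < E < A

Comparing growth rates:
B = log²(n) is O(log² n)
C = n^(1/3) is O(n^(1/3))
D = n⁴ is O(n⁴)
E = n⁵ is O(n⁵)
A = 4ⁿ is O(4ⁿ)

Therefore, the order from slowest to fastest is: B < C < D < E < A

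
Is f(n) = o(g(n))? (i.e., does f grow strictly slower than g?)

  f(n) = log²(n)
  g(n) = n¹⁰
True

f(n) = log²(n) is O(log² n), and g(n) = n¹⁰ is O(n¹⁰).
Since O(log² n) grows strictly slower than O(n¹⁰), f(n) = o(g(n)) is true.
This means lim(n→∞) f(n)/g(n) = 0.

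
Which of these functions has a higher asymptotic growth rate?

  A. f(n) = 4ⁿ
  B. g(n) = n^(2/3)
A

f(n) = 4ⁿ is O(4ⁿ), while g(n) = n^(2/3) is O(n^(2/3)).
Since O(4ⁿ) grows faster than O(n^(2/3)), f(n) dominates.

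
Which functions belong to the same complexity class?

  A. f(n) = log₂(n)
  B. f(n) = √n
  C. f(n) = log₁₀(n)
A and C

Examining each function:
  A. log₂(n) is O(log n)
  B. √n is O(√n)
  C. log₁₀(n) is O(log n)

Functions A and C both have the same complexity class.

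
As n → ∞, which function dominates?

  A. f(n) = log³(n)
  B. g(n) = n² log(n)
B

f(n) = log³(n) is O(log³ n), while g(n) = n² log(n) is O(n² log n).
Since O(n² log n) grows faster than O(log³ n), g(n) dominates.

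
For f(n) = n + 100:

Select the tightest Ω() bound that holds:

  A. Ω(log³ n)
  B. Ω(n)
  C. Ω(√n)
B

f(n) = n + 100 is Ω(n).
All listed options are valid Big-Ω bounds (lower bounds),
but Ω(n) is the tightest (largest valid bound).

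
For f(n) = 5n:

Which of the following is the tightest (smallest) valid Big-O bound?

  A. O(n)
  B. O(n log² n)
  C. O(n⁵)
A

f(n) = 5n is O(n).
All listed options are valid Big-O bounds (upper bounds),
but O(n) is the tightest (smallest valid bound).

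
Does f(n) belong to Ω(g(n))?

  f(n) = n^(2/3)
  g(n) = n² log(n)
False

f(n) = n^(2/3) is O(n^(2/3)), and g(n) = n² log(n) is O(n² log n).
Since O(n^(2/3)) grows slower than O(n² log n), f(n) = Ω(g(n)) is false.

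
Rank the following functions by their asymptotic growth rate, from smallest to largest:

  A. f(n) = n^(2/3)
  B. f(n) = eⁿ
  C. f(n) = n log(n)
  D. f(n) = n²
A < C < D < B

Comparing growth rates:
A = n^(2/3) is O(n^(2/3))
C = n log(n) is O(n log n)
D = n² is O(n²)
B = eⁿ is O(eⁿ)

Therefore, the order from slowest to fastest is: A < C < D < B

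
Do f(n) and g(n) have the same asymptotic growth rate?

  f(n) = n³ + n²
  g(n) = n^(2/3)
False

f(n) = n³ + n² is O(n³), and g(n) = n^(2/3) is O(n^(2/3)).
Since they have different growth rates, f(n) = Θ(g(n)) is false.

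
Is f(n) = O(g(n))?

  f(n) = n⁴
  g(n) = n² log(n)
False

f(n) = n⁴ is O(n⁴), and g(n) = n² log(n) is O(n² log n).
Since O(n⁴) grows faster than O(n² log n), f(n) = O(g(n)) is false.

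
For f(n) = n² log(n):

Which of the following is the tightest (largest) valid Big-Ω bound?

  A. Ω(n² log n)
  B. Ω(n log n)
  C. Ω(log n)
A

f(n) = n² log(n) is Ω(n² log n).
All listed options are valid Big-Ω bounds (lower bounds),
but Ω(n² log n) is the tightest (largest valid bound).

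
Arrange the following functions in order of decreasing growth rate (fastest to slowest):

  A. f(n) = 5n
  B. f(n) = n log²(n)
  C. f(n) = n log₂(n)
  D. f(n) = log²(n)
B > C > A > D

Comparing growth rates:
B = n log²(n) is O(n log² n)
C = n log₂(n) is O(n log n)
A = 5n is O(n)
D = log²(n) is O(log² n)

Therefore, the order from fastest to slowest is: B > C > A > D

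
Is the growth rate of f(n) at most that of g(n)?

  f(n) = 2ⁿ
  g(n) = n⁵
False

f(n) = 2ⁿ is O(2ⁿ), and g(n) = n⁵ is O(n⁵).
Since O(2ⁿ) grows faster than O(n⁵), f(n) = O(g(n)) is false.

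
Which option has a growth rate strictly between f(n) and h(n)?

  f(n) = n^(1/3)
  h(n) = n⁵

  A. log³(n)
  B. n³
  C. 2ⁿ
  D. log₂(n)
B

We need g(n) with n^(1/3) = o(g(n)) and g(n) = o(n⁵), i.e. O(n^(1/3)) ≺ g ≺ O(n⁵).
Check each option:
  A. log³(n) — O(log³ n) does not grow strictly faster than f(n)
  B. n³ — O(n³) is strictly between O(n^(1/3)) and O(n⁵) ✓
  C. 2ⁿ — O(2ⁿ) does not grow strictly slower than h(n)
  D. log₂(n) — O(log n) does not grow strictly faster than f(n)

Only option B (n³) lies strictly between.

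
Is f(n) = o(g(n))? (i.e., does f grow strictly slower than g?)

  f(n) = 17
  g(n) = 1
False

f(n) = 17 is O(1), and g(n) = 1 is O(1).
Since they have the same growth rate, f(n) = o(g(n)) is false.
(f = o(g) requires f to grow strictly slower, not equal.)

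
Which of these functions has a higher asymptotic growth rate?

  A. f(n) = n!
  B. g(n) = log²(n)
A

f(n) = n! is O(n!), while g(n) = log²(n) is O(log² n).
Since O(n!) grows faster than O(log² n), f(n) dominates.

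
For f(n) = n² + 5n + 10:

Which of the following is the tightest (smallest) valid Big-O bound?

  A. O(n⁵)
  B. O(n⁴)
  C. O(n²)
C

f(n) = n² + 5n + 10 is O(n²).
All listed options are valid Big-O bounds (upper bounds),
but O(n²) is the tightest (smallest valid bound).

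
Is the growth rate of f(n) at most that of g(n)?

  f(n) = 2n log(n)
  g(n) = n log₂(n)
True

f(n) = 2n log(n) and g(n) = n log₂(n) are both O(n log n).
Big-O permits equal growth rates (f ≤ c·g for some c), so f(n) = O(g(n)) is true.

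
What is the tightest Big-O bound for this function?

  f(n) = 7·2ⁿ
O(2ⁿ)

The dominant term in 7·2ⁿ is 7·2ⁿ, which is Θ(2ⁿ).
Constants are absorbed, so the tightest bound is O(2ⁿ).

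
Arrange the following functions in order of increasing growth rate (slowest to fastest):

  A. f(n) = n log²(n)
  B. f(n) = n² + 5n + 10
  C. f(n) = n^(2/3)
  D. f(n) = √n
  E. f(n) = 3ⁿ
D < C < A < B < E

Comparing growth rates:
D = √n is O(√n)
C = n^(2/3) is O(n^(2/3))
A = n log²(n) is O(n log² n)
B = n² + 5n + 10 is O(n²)
E = 3ⁿ is O(3ⁿ)

Therefore, the order from slowest to fastest is: D < C < A < B < E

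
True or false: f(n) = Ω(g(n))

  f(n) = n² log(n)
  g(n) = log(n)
True

f(n) = n² log(n) is O(n² log n), and g(n) = log(n) is O(log n).
Since O(n² log n) grows at least as fast as O(log n), f(n) = Ω(g(n)) is true.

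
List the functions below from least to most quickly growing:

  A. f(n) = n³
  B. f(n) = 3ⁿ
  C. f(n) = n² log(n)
C < A < B

Comparing growth rates:
C = n² log(n) is O(n² log n)
A = n³ is O(n³)
B = 3ⁿ is O(3ⁿ)

Therefore, the order from slowest to fastest is: C < A < B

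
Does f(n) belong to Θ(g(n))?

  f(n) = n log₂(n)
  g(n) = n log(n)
True

f(n) = n log₂(n) and g(n) = n log(n) are both O(n log n).
Since they have the same asymptotic growth rate, f(n) = Θ(g(n)) is true.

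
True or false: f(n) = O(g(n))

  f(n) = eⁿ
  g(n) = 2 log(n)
False

f(n) = eⁿ is O(eⁿ), and g(n) = 2 log(n) is O(log n).
Since O(eⁿ) grows faster than O(log n), f(n) = O(g(n)) is false.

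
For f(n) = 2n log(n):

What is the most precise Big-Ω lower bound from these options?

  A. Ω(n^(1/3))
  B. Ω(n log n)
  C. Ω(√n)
B

f(n) = 2n log(n) is Ω(n log n).
All listed options are valid Big-Ω bounds (lower bounds),
but Ω(n log n) is the tightest (largest valid bound).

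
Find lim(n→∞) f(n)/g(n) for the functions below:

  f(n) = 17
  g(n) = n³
0

Since 17 (O(1)) grows slower than n³ (O(n³)),
the ratio f(n)/g(n) → 0 as n → ∞.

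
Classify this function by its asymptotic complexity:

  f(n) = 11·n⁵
O(n⁵)

The dominant term in 11·n⁵ is 11·n⁵, which is Θ(n⁵).
Constants are absorbed, so the tightest bound is O(n⁵).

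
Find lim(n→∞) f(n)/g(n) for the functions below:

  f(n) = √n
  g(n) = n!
0

Since √n (O(√n)) grows slower than n! (O(n!)),
the ratio f(n)/g(n) → 0 as n → ∞.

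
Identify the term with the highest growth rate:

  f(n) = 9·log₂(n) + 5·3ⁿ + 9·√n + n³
5·3ⁿ

Looking at each term:
  - 9·log₂(n) is O(log n)
  - 5·3ⁿ is O(3ⁿ)
  - 9·√n is O(√n)
  - n³ is O(n³)

The term 5·3ⁿ (O(3ⁿ)) grows fastest and dominates all others.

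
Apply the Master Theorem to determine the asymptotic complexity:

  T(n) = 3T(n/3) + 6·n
Θ(n log n)

Master Theorem: a = 3, b = 3, f(n) = 6·n.
Compute the critical exponent d = log₃(3) = 1.
Compare f(n) = Θ(n) against n^d:
  k = 1 = d, so f(n) = Θ(n^d) — Case 2.
  Work is balanced across levels: T(n) = Θ(n^d log n) = Θ(n log n).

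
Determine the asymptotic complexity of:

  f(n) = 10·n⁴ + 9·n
O(n⁴)

The dominant term in 10·n⁴ + 9·n is 10·n⁴, which is Θ(n⁴).
Lower-order terms (9·n) are asymptotically negligible.
Constants are absorbed, so the tightest bound is O(n⁴).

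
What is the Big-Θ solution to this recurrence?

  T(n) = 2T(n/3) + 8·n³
Θ(n³)

Master Theorem: a = 2, b = 3, f(n) = 8·n³.
Compute the critical exponent d = log₃(2) = 0.631.
Compare f(n) = Θ(n³) against n^d:
  k = 3 > d = 0.631, so f(n) = Ω(n^(d+ε)) — Case 3.
  Regularity: a·(n/b)^3/n^3 = a/b^3 = 2/27 < 1 ✓.
  The top-level work dominates: T(n) = Θ(f(n)) = Θ(n³).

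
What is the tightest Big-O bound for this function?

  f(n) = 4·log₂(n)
O(log n)

The dominant term in 4·log₂(n) is 4·log₂(n), which is Θ(log n).
Constants are absorbed, so the tightest bound is O(log n).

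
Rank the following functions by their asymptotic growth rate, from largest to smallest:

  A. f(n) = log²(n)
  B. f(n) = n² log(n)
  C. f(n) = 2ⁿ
C > B > A

Comparing growth rates:
C = 2ⁿ is O(2ⁿ)
B = n² log(n) is O(n² log n)
A = log²(n) is O(log² n)

Therefore, the order from fastest to slowest is: C > B > A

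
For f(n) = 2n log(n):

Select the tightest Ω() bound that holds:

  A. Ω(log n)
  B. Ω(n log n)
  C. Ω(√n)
B

f(n) = 2n log(n) is Ω(n log n).
All listed options are valid Big-Ω bounds (lower bounds),
but Ω(n log n) is the tightest (largest valid bound).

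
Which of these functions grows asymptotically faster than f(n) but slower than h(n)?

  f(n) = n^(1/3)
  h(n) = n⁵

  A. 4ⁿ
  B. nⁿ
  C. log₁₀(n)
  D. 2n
D

We need g(n) with n^(1/3) = o(g(n)) and g(n) = o(n⁵), i.e. O(n^(1/3)) ≺ g ≺ O(n⁵).
Check each option:
  A. 4ⁿ — O(4ⁿ) does not grow strictly slower than h(n)
  B. nⁿ — O(nⁿ) does not grow strictly slower than h(n)
  C. log₁₀(n) — O(log n) does not grow strictly faster than f(n)
  D. 2n — O(n) is strictly between O(n^(1/3)) and O(n⁵) ✓

Only option D (2n) lies strictly between.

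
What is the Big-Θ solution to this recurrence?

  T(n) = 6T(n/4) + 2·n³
Θ(n³)

Master Theorem: a = 6, b = 4, f(n) = 2·n³.
Compute the critical exponent d = log₄(6) = 1.292.
Compare f(n) = Θ(n³) against n^d:
  k = 3 > d = 1.292, so f(n) = Ω(n^(d+ε)) — Case 3.
  Regularity: a·(n/b)^3/n^3 = a/b^3 = 6/64 < 1 ✓.
  The top-level work dominates: T(n) = Θ(f(n)) = Θ(n³).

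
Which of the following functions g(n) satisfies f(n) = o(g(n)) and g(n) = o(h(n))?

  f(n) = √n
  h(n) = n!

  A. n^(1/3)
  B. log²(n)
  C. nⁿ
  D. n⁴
D

We need g(n) with √n = o(g(n)) and g(n) = o(n!), i.e. O(√n) ≺ g ≺ O(n!).
Check each option:
  A. n^(1/3) — O(n^(1/3)) does not grow strictly faster than f(n)
  B. log²(n) — O(log² n) does not grow strictly faster than f(n)
  C. nⁿ — O(nⁿ) does not grow strictly slower than h(n)
  D. n⁴ — O(n⁴) is strictly between O(√n) and O(n!) ✓

Only option D (n⁴) lies strictly between.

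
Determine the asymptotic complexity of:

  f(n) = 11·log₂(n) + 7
O(log n)

The dominant term in 11·log₂(n) + 7 is 11·log₂(n), which is Θ(log n).
Lower-order terms (7) are asymptotically negligible.
Constants are absorbed, so the tightest bound is O(log n).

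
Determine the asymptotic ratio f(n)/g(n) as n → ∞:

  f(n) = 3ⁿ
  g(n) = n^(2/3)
∞

Since 3ⁿ (O(3ⁿ)) grows faster than n^(2/3) (O(n^(2/3))),
the ratio f(n)/g(n) → ∞ as n → ∞.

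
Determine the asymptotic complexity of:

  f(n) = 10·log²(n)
O(log² n)

The dominant term in 10·log²(n) is 10·log²(n), which is Θ(log² n).
Constants are absorbed, so the tightest bound is O(log² n).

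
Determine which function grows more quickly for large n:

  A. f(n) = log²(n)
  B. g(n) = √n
B

f(n) = log²(n) is O(log² n), while g(n) = √n is O(√n).
Since O(√n) grows faster than O(log² n), g(n) dominates.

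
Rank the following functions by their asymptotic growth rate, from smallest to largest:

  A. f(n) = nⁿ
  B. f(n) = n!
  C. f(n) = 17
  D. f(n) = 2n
C < D < B < A

Comparing growth rates:
C = 17 is O(1)
D = 2n is O(n)
B = n! is O(n!)
A = nⁿ is O(nⁿ)

Therefore, the order from slowest to fastest is: C < D < B < A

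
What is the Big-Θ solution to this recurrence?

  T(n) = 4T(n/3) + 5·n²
Θ(n²)

Master Theorem: a = 4, b = 3, f(n) = 5·n².
Compute the critical exponent d = log₃(4) = 1.262.
Compare f(n) = Θ(n²) against n^d:
  k = 2 > d = 1.262, so f(n) = Ω(n^(d+ε)) — Case 3.
  Regularity: a·(n/b)^2/n^2 = a/b^2 = 4/9 < 1 ✓.
  The top-level work dominates: T(n) = Θ(f(n)) = Θ(n²).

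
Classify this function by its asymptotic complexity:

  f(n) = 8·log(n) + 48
O(log n)

The dominant term in 8·log(n) + 48 is 8·log(n), which is Θ(log n).
Lower-order terms (48) are asymptotically negligible.
Constants are absorbed, so the tightest bound is O(log n).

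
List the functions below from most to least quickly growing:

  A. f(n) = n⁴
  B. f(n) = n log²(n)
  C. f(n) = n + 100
A > B > C

Comparing growth rates:
A = n⁴ is O(n⁴)
B = n log²(n) is O(n log² n)
C = n + 100 is O(n)

Therefore, the order from fastest to slowest is: A > B > C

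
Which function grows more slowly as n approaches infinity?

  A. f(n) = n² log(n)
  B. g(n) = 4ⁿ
A

f(n) = n² log(n) is O(n² log n), while g(n) = 4ⁿ is O(4ⁿ).
Since O(n² log n) grows slower than O(4ⁿ), f(n) is dominated.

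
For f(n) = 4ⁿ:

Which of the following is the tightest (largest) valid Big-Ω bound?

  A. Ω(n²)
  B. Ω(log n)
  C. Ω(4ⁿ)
C

f(n) = 4ⁿ is Ω(4ⁿ).
All listed options are valid Big-Ω bounds (lower bounds),
but Ω(4ⁿ) is the tightest (largest valid bound).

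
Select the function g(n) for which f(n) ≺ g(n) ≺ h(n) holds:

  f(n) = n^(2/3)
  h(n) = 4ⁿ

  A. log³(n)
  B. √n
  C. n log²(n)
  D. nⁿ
C

We need g(n) with n^(2/3) = o(g(n)) and g(n) = o(4ⁿ), i.e. O(n^(2/3)) ≺ g ≺ O(4ⁿ).
Check each option:
  A. log³(n) — O(log³ n) does not grow strictly faster than f(n)
  B. √n — O(√n) does not grow strictly faster than f(n)
  C. n log²(n) — O(n log² n) is strictly between O(n^(2/3)) and O(4ⁿ) ✓
  D. nⁿ — O(nⁿ) does not grow strictly slower than h(n)

Only option C (n log²(n)) lies strictly between.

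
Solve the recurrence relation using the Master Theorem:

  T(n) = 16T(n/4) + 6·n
Θ(n²)

Master Theorem: a = 16, b = 4, f(n) = 6·n.
Compute the critical exponent d = log₄(16) = 2.
Compare f(n) = Θ(n) against n^d:
  k = 1 < d = 2, so f(n) = O(n^(d-ε)) — Case 1.
  The recursion cost dominates: T(n) = Θ(n^d) = Θ(n²).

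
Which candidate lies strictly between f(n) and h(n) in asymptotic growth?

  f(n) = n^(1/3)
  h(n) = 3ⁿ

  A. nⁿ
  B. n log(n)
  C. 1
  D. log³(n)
B

We need g(n) with n^(1/3) = o(g(n)) and g(n) = o(3ⁿ), i.e. O(n^(1/3)) ≺ g ≺ O(3ⁿ).
Check each option:
  A. nⁿ — O(nⁿ) does not grow strictly slower than h(n)
  B. n log(n) — O(n log n) is strictly between O(n^(1/3)) and O(3ⁿ) ✓
  C. 1 — O(1) does not grow strictly faster than f(n)
  D. log³(n) — O(log³ n) does not grow strictly faster than f(n)

Only option B (n log(n)) lies strictly between.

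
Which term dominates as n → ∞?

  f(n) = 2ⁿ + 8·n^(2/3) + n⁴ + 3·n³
2ⁿ

Looking at each term:
  - 2ⁿ is O(2ⁿ)
  - 8·n^(2/3) is O(n^(2/3))
  - n⁴ is O(n⁴)
  - 3·n³ is O(n³)

The term 2ⁿ (O(2ⁿ)) grows fastest and dominates all others.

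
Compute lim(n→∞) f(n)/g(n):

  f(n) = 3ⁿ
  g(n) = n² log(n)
∞

Since 3ⁿ (O(3ⁿ)) grows faster than n² log(n) (O(n² log n)),
the ratio f(n)/g(n) → ∞ as n → ∞.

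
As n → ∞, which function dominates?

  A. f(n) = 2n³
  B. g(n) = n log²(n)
A

f(n) = 2n³ is O(n³), while g(n) = n log²(n) is O(n log² n).
Since O(n³) grows faster than O(n log² n), f(n) dominates.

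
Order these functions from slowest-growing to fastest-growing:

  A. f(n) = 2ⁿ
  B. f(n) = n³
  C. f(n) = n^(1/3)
C < B < A

Comparing growth rates:
C = n^(1/3) is O(n^(1/3))
B = n³ is O(n³)
A = 2ⁿ is O(2ⁿ)

Therefore, the order from slowest to fastest is: C < B < A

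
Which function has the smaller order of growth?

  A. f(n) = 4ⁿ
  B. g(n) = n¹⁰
B

f(n) = 4ⁿ is O(4ⁿ), while g(n) = n¹⁰ is O(n¹⁰).
Since O(n¹⁰) grows slower than O(4ⁿ), g(n) is dominated.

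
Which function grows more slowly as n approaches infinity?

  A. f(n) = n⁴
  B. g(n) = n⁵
A

f(n) = n⁴ is O(n⁴), while g(n) = n⁵ is O(n⁵).
Since O(n⁴) grows slower than O(n⁵), f(n) is dominated.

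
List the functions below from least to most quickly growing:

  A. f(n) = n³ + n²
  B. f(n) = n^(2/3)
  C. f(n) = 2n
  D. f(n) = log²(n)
D < B < C < A

Comparing growth rates:
D = log²(n) is O(log² n)
B = n^(2/3) is O(n^(2/3))
C = 2n is O(n)
A = n³ + n² is O(n³)

Therefore, the order from slowest to fastest is: D < B < C < A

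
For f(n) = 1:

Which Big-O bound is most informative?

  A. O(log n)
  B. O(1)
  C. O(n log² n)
B

f(n) = 1 is O(1).
All listed options are valid Big-O bounds (upper bounds),
but O(1) is the tightest (smallest valid bound).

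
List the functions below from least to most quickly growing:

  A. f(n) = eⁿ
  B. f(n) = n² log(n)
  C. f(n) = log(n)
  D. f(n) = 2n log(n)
C < D < B < A

Comparing growth rates:
C = log(n) is O(log n)
D = 2n log(n) is O(n log n)
B = n² log(n) is O(n² log n)
A = eⁿ is O(eⁿ)

Therefore, the order from slowest to fastest is: C < D < B < A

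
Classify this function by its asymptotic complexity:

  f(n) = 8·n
O(n)

The dominant term in 8·n is 8·n, which is Θ(n).
Constants are absorbed, so the tightest bound is O(n).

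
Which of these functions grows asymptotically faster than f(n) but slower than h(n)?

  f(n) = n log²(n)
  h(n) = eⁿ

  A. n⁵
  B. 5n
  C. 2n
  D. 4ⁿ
A

We need g(n) with n log²(n) = o(g(n)) and g(n) = o(eⁿ), i.e. O(n log² n) ≺ g ≺ O(eⁿ).
Check each option:
  A. n⁵ — O(n⁵) is strictly between O(n log² n) and O(eⁿ) ✓
  B. 5n — O(n) does not grow strictly faster than f(n)
  C. 2n — O(n) does not grow strictly faster than f(n)
  D. 4ⁿ — O(4ⁿ) does not grow strictly slower than h(n)

Only option A (n⁵) lies strictly between.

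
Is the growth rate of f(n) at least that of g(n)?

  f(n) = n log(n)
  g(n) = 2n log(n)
True

f(n) = n log(n) and g(n) = 2n log(n) are both O(n log n).
Big-Ω permits equal growth rates (f ≥ c·g for some c > 0), so f(n) = Ω(g(n)) is true.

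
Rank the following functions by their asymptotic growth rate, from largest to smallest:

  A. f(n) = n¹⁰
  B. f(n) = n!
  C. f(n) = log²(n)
B > A > C

Comparing growth rates:
B = n! is O(n!)
A = n¹⁰ is O(n¹⁰)
C = log²(n) is O(log² n)

Therefore, the order from fastest to slowest is: B > A > C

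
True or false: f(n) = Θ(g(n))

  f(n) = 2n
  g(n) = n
True

f(n) = 2n and g(n) = n are both O(n).
Since they have the same asymptotic growth rate, f(n) = Θ(g(n)) is true.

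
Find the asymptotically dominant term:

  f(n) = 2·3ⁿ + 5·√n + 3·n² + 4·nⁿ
4·nⁿ

Looking at each term:
  - 2·3ⁿ is O(3ⁿ)
  - 5·√n is O(√n)
  - 3·n² is O(n²)
  - 4·nⁿ is O(nⁿ)

The term 4·nⁿ (O(nⁿ)) grows fastest and dominates all others.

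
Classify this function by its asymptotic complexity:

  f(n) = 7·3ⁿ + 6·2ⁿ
O(3ⁿ)

The dominant term in 7·3ⁿ + 6·2ⁿ is 7·3ⁿ, which is Θ(3ⁿ).
Lower-order terms (6·2ⁿ) are asymptotically negligible.
Constants are absorbed, so the tightest bound is O(3ⁿ).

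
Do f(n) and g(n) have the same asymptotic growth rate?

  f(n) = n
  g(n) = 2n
True

f(n) = n and g(n) = 2n are both O(n).
Since they have the same asymptotic growth rate, f(n) = Θ(g(n)) is true.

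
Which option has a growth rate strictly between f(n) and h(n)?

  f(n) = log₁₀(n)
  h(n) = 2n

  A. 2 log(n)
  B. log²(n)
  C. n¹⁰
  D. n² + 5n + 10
B

We need g(n) with log₁₀(n) = o(g(n)) and g(n) = o(2n), i.e. O(log n) ≺ g ≺ O(n).
Check each option:
  A. 2 log(n) — O(log n) does not grow strictly faster than f(n)
  B. log²(n) — O(log² n) is strictly between O(log n) and O(n) ✓
  C. n¹⁰ — O(n¹⁰) does not grow strictly slower than h(n)
  D. n² + 5n + 10 — O(n²) does not grow strictly slower than h(n)

Only option B (log²(n)) lies strictly between.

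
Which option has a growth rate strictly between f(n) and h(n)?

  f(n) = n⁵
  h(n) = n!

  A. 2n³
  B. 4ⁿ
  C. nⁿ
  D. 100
B

We need g(n) with n⁵ = o(g(n)) and g(n) = o(n!), i.e. O(n⁵) ≺ g ≺ O(n!).
Check each option:
  A. 2n³ — O(n³) does not grow strictly faster than f(n)
  B. 4ⁿ — O(4ⁿ) is strictly between O(n⁵) and O(n!) ✓
  C. nⁿ — O(nⁿ) does not grow strictly slower than h(n)
  D. 100 — O(1) does not grow strictly faster than f(n)

Only option B (4ⁿ) lies strictly between.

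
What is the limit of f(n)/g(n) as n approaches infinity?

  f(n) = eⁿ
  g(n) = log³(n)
∞

Since eⁿ (O(eⁿ)) grows faster than log³(n) (O(log³ n)),
the ratio f(n)/g(n) → ∞ as n → ∞.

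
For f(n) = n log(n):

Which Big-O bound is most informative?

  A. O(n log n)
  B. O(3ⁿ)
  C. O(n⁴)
A

f(n) = n log(n) is O(n log n).
All listed options are valid Big-O bounds (upper bounds),
but O(n log n) is the tightest (smallest valid bound).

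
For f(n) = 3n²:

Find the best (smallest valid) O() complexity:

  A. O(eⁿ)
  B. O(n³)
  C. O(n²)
C

f(n) = 3n² is O(n²).
All listed options are valid Big-O bounds (upper bounds),
but O(n²) is the tightest (smallest valid bound).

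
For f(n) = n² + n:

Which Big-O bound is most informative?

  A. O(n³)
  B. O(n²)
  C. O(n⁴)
B

f(n) = n² + n is O(n²).
All listed options are valid Big-O bounds (upper bounds),
but O(n²) is the tightest (smallest valid bound).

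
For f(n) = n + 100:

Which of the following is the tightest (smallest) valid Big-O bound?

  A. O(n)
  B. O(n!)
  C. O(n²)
A

f(n) = n + 100 is O(n).
All listed options are valid Big-O bounds (upper bounds),
but O(n) is the tightest (smallest valid bound).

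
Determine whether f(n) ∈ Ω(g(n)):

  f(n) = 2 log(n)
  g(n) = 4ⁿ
False

f(n) = 2 log(n) is O(log n), and g(n) = 4ⁿ is O(4ⁿ).
Since O(log n) grows slower than O(4ⁿ), f(n) = Ω(g(n)) is false.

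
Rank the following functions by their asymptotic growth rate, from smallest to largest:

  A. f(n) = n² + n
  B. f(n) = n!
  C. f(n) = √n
C < A < B

Comparing growth rates:
C = √n is O(√n)
A = n² + n is O(n²)
B = n! is O(n!)

Therefore, the order from slowest to fastest is: C < A < B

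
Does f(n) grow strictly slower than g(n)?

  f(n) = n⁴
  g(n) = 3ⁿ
True

f(n) = n⁴ is O(n⁴), and g(n) = 3ⁿ is O(3ⁿ).
Since O(n⁴) grows strictly slower than O(3ⁿ), f(n) = o(g(n)) is true.
This means lim(n→∞) f(n)/g(n) = 0.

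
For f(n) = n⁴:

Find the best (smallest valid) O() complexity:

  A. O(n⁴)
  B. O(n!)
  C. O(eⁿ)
A

f(n) = n⁴ is O(n⁴).
All listed options are valid Big-O bounds (upper bounds),
but O(n⁴) is the tightest (smallest valid bound).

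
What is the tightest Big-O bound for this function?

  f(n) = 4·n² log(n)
O(n² log n)

The dominant term in 4·n² log(n) is 4·n² log(n), which is Θ(n² log n).
Constants are absorbed, so the tightest bound is O(n² log n).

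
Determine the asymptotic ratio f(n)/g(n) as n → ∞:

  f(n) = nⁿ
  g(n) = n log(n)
∞

Since nⁿ (O(nⁿ)) grows faster than n log(n) (O(n log n)),
the ratio f(n)/g(n) → ∞ as n → ∞.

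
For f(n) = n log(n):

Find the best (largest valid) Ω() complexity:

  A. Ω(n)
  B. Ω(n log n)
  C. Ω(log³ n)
B

f(n) = n log(n) is Ω(n log n).
All listed options are valid Big-Ω bounds (lower bounds),
but Ω(n log n) is the tightest (largest valid bound).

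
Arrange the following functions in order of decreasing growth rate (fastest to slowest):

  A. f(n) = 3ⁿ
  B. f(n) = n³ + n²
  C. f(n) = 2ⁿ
A > C > B

Comparing growth rates:
A = 3ⁿ is O(3ⁿ)
C = 2ⁿ is O(2ⁿ)
B = n³ + n² is O(n³)

Therefore, the order from fastest to slowest is: A > C > B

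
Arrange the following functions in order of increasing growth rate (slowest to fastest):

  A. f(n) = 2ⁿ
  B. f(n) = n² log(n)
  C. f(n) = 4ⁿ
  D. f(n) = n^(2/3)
D < B < A < C

Comparing growth rates:
D = n^(2/3) is O(n^(2/3))
B = n² log(n) is O(n² log n)
A = 2ⁿ is O(2ⁿ)
C = 4ⁿ is O(4ⁿ)

Therefore, the order from slowest to fastest is: D < B < A < C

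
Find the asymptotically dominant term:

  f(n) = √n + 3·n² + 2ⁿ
2ⁿ

Looking at each term:
  - √n is O(√n)
  - 3·n² is O(n²)
  - 2ⁿ is O(2ⁿ)

The term 2ⁿ (O(2ⁿ)) grows fastest and dominates all others.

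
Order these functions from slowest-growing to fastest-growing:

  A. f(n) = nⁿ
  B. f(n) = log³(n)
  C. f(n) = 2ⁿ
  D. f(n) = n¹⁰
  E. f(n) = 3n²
B < E < D < C < A

Comparing growth rates:
B = log³(n) is O(log³ n)
E = 3n² is O(n²)
D = n¹⁰ is O(n¹⁰)
C = 2ⁿ is O(2ⁿ)
A = nⁿ is O(nⁿ)

Therefore, the order from slowest to fastest is: B < E < D < C < A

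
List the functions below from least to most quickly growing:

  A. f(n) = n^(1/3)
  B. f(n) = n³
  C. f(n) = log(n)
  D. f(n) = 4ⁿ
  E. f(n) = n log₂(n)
C < A < E < B < D

Comparing growth rates:
C = log(n) is O(log n)
A = n^(1/3) is O(n^(1/3))
E = n log₂(n) is O(n log n)
B = n³ is O(n³)
D = 4ⁿ is O(4ⁿ)

Therefore, the order from slowest to fastest is: C < A < E < B < D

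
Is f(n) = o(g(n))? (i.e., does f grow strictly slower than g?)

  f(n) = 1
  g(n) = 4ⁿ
True

f(n) = 1 is O(1), and g(n) = 4ⁿ is O(4ⁿ).
Since O(1) grows strictly slower than O(4ⁿ), f(n) = o(g(n)) is true.
This means lim(n→∞) f(n)/g(n) = 0.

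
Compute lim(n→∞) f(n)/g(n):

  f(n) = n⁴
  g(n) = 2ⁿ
0

Since n⁴ (O(n⁴)) grows slower than 2ⁿ (O(2ⁿ)),
the ratio f(n)/g(n) → 0 as n → ∞.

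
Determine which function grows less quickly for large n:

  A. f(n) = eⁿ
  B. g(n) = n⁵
B

f(n) = eⁿ is O(eⁿ), while g(n) = n⁵ is O(n⁵).
Since O(n⁵) grows slower than O(eⁿ), g(n) is dominated.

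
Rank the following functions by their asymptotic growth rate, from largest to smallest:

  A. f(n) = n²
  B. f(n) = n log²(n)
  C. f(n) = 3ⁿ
C > A > B

Comparing growth rates:
C = 3ⁿ is O(3ⁿ)
A = n² is O(n²)
B = n log²(n) is O(n log² n)

Therefore, the order from fastest to slowest is: C > A > B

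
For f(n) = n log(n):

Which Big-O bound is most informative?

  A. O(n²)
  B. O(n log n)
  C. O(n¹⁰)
B

f(n) = n log(n) is O(n log n).
All listed options are valid Big-O bounds (upper bounds),
but O(n log n) is the tightest (smallest valid bound).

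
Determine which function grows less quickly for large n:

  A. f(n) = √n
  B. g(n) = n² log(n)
A

f(n) = √n is O(√n), while g(n) = n² log(n) is O(n² log n).
Since O(√n) grows slower than O(n² log n), f(n) is dominated.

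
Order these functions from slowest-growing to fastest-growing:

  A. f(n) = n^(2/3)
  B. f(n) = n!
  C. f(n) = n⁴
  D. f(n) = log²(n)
D < A < C < B

Comparing growth rates:
D = log²(n) is O(log² n)
A = n^(2/3) is O(n^(2/3))
C = n⁴ is O(n⁴)
B = n! is O(n!)

Therefore, the order from slowest to fastest is: D < A < C < B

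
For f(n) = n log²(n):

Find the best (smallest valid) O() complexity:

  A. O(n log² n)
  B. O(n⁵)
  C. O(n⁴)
A

f(n) = n log²(n) is O(n log² n).
All listed options are valid Big-O bounds (upper bounds),
but O(n log² n) is the tightest (smallest valid bound).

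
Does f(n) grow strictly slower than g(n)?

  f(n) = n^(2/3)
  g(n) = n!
True

f(n) = n^(2/3) is O(n^(2/3)), and g(n) = n! is O(n!).
Since O(n^(2/3)) grows strictly slower than O(n!), f(n) = o(g(n)) is true.
This means lim(n→∞) f(n)/g(n) = 0.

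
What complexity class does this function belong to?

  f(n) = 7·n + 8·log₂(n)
O(n)

The dominant term in 7·n + 8·log₂(n) is 7·n, which is Θ(n).
Lower-order terms (8·log₂(n)) are asymptotically negligible.
Constants are absorbed, so the tightest bound is O(n).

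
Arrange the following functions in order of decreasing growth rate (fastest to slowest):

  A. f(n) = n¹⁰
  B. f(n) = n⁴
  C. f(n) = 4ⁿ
C > A > B

Comparing growth rates:
C = 4ⁿ is O(4ⁿ)
A = n¹⁰ is O(n¹⁰)
B = n⁴ is O(n⁴)

Therefore, the order from fastest to slowest is: C > A > B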